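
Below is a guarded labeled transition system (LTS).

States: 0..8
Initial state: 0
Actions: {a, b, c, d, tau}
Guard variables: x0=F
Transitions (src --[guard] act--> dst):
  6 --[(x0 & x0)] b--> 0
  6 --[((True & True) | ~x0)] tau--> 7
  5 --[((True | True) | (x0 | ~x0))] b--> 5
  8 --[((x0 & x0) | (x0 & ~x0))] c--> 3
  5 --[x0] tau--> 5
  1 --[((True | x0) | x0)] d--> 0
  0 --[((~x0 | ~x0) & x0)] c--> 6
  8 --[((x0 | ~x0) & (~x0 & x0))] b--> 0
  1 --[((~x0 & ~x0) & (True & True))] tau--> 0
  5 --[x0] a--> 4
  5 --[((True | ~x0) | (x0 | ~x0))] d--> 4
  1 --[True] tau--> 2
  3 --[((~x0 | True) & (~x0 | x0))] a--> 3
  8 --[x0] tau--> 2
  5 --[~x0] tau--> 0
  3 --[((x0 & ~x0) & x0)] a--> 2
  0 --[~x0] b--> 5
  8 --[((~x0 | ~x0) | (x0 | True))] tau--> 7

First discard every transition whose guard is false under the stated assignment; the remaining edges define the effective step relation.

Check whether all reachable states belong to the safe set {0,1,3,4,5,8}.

Answer: INVARIANT HOLDS

Trace:
Safe = {0,1,3,4,5,8}
R = {0,4,5}
  0: safe
  4: safe
  5: safe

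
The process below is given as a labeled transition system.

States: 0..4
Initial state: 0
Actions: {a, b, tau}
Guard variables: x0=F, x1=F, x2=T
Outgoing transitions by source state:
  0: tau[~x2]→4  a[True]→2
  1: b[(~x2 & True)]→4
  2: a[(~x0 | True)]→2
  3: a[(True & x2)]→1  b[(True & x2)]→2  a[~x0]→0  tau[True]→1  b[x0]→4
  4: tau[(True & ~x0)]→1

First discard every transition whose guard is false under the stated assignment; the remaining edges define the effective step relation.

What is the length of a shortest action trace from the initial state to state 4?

Answer: UNREACHABLE

Trace:
Breadth-first toward 4:
  Layer 0: {0}
  Layer 1: {2}
4 never appears.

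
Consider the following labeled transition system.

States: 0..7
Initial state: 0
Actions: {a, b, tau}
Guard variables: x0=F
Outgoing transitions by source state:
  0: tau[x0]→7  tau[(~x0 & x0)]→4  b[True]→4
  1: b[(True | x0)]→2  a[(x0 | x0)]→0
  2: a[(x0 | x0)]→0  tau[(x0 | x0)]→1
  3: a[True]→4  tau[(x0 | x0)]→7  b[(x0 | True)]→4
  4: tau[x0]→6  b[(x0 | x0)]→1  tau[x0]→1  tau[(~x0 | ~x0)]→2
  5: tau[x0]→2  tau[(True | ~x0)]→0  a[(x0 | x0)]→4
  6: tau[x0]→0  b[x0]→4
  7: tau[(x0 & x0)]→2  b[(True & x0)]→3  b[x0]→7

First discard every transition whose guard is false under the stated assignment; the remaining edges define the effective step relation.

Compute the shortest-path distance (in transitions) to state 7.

Layered search for 7:
  L0 = {0}
  L1 = {4}
  L2 = {2}
7 never appears.

Answer: UNREACHABLE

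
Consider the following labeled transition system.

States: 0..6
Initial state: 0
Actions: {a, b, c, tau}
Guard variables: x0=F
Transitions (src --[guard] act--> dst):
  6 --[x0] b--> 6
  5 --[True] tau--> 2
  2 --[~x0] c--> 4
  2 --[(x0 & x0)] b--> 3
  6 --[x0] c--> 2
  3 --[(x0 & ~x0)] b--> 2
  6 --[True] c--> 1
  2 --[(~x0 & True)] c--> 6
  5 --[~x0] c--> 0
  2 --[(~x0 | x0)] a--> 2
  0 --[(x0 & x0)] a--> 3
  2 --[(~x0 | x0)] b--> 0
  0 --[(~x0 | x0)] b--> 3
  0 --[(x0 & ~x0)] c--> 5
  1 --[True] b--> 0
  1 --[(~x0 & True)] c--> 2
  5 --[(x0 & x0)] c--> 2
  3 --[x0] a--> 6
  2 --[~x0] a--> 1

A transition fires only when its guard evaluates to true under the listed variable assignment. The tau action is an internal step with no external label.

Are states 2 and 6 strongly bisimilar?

Answer: NOT BISIMILAR

Analysis:
Refine partition for ~:
  round 0: {{0,1,2,3,4,5,6}}
  round 1: {{0},{1},{2},{3,4},{5},{6}}
stable after 2 split(s): 6 block(s)
class of 2: {2}; class of 6: {6}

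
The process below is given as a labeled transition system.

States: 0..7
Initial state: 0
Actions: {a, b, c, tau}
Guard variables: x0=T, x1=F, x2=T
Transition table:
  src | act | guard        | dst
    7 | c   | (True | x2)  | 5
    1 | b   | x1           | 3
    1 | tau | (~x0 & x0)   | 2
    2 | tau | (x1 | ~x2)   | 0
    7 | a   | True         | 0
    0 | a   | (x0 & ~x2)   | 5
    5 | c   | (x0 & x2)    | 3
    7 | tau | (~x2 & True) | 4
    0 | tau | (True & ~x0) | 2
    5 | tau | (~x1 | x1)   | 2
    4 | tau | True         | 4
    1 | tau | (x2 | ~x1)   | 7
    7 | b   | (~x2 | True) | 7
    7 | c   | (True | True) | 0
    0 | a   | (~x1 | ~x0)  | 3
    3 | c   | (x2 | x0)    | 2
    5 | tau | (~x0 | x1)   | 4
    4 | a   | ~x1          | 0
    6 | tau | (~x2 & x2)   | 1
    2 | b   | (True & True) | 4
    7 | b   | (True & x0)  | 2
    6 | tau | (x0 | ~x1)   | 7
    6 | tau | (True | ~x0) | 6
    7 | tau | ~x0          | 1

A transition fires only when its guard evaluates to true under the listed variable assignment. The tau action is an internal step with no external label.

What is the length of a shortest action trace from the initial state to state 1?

Answer: UNREACHABLE

Working:
BFS to 1:
  L0 = {0}
  L1 = {3}
  L2 = {2}
  L3 = {4}
1 never appears.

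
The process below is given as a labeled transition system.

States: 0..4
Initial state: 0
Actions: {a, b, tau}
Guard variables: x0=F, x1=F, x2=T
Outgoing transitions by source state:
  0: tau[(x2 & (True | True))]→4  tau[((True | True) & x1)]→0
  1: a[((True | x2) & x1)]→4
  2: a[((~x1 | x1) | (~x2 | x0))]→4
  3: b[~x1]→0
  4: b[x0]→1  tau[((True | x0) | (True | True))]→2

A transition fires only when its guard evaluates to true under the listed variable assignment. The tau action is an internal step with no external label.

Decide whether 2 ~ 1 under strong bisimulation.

Answer: NOT BISIMILAR

Trace:
Bisimulation quotient by refinement:
  π0 = {{0,1,2,3,4}}
  π1 = {{0,4},{1},{2},{3}}
  π2 = {{0},{1},{2},{3},{4}}
5 equivalence class(es) (converged in 3)
2∈{2}, 1∈{1}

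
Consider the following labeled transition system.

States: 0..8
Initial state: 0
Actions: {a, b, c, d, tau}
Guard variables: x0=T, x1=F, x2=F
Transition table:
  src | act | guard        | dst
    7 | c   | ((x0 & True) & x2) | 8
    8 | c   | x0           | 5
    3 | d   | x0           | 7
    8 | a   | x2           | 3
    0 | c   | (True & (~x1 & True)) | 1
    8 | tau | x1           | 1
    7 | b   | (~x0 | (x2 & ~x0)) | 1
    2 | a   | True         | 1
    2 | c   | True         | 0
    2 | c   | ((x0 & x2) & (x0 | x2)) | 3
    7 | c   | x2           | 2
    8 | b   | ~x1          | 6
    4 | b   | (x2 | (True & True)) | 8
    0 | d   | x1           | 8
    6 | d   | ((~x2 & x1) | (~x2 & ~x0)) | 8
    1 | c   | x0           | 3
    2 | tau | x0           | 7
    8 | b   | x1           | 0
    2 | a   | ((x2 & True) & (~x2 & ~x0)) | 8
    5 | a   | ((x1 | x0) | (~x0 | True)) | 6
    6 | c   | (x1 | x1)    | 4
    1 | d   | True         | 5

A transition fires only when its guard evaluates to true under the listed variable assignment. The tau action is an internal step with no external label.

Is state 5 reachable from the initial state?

Answer: REACHABLE

Analysis:
After dropping false guards: 11 live edges.
L0 = {0}
L1 = {1}  cumulative {0,1}
L2 = {3,5}  cumulative {0,1,3,5}
L3 = {6,7}  cumulative {0,1,3,5,6,7}
R = {0,1,3,5,6,7}
trace reaching 5: c·d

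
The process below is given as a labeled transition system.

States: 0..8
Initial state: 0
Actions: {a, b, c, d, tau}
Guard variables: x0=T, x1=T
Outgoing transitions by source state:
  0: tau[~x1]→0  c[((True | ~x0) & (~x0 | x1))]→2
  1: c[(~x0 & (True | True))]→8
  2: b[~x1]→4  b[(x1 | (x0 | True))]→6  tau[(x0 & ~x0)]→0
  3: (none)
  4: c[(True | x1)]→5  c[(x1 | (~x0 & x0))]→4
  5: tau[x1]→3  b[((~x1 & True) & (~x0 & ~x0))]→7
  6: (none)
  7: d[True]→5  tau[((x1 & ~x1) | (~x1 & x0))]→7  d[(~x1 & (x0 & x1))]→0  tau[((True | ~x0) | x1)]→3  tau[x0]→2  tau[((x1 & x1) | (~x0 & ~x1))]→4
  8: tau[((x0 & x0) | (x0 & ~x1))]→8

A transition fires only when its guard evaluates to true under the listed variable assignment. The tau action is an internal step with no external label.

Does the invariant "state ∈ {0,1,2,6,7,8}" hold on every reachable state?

Answer: INVARIANT HOLDS

Analysis:
Safe = {0,1,2,6,7,8}
Reach set: {0,2,6}
  0: safe
  2: safe
  6: safe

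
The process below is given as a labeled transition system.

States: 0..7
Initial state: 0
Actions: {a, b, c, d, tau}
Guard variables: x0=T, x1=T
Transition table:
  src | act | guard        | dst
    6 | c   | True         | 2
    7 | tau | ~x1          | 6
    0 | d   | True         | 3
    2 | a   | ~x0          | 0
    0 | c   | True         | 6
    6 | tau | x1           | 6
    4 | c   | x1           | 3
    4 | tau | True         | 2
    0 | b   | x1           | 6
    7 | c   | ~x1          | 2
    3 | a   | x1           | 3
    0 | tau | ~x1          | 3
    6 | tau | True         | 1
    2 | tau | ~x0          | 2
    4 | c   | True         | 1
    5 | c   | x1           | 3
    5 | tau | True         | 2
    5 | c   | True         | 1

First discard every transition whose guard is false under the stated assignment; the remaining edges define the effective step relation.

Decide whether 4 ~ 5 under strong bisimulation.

Refine partition for ~:
  π0 = {{0,1,2,3,4,5,6,7}}
  π1 = {{0},{1,2,7},{3},{4,5,6}}
  π2 = {{0},{1,2,7},{3},{4,5},{6}}
stable after 3 split(s): 5 block(s)
4∈{4,5}, 5∈{4,5}

Answer: BISIMILAR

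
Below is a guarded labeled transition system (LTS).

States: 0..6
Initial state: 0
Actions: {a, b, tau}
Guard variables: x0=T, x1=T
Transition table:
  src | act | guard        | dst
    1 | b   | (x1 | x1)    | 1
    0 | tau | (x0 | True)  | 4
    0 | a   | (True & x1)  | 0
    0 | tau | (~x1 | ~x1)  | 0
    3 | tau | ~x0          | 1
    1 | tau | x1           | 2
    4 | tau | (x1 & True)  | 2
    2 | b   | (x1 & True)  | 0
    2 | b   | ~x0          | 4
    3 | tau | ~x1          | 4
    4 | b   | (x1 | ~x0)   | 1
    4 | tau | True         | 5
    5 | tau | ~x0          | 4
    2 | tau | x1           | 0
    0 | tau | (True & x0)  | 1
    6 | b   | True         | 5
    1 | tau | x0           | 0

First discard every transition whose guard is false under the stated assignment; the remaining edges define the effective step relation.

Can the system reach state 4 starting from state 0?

After dropping false guards: 12 live edges.
Layer 0: {0}
Layer 1: {1,4}  now seen {0,1,4}
Layer 2: {2,5}  now seen {0,1,2,4,5}
R = {0,1,2,4,5}
trace reaching 4: tau

Answer: REACHABLE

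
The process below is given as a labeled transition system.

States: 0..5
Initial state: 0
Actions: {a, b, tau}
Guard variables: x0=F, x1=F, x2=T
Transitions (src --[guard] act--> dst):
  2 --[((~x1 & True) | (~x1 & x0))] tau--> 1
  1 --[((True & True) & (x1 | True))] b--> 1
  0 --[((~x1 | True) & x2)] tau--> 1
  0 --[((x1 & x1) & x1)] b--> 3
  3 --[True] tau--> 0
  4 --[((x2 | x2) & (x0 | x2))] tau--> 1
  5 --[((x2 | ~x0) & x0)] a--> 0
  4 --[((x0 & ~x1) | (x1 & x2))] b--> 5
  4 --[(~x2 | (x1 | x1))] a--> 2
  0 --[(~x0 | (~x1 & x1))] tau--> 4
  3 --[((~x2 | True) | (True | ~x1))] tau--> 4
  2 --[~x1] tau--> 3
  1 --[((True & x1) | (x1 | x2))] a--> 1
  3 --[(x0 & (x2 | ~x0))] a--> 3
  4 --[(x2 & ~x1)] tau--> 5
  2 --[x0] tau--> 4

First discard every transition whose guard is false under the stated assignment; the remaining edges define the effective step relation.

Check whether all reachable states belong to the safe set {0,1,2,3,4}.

Inv-set: {0,1,2,3,4}
Reach set: {0,1,4,5}
  0: ✓
  1: ✓
  4: ✓
  5: outside
counterexample path to 5: tau·tau

Answer: INVARIANT VIOLATED at state 5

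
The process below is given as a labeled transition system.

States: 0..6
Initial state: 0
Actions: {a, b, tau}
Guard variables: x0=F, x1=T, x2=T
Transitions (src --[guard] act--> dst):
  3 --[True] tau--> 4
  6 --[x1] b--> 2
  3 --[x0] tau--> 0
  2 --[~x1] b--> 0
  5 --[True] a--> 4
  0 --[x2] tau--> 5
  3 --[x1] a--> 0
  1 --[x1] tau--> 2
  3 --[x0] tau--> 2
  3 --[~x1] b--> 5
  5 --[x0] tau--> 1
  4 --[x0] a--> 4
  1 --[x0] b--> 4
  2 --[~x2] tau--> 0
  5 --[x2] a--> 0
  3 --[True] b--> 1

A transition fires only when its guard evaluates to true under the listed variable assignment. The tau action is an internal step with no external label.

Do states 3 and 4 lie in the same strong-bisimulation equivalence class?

Answer: NOT BISIMILAR

Analysis:
Refine partition for ~:
  π0 = {{0,1,2,3,4,5,6}}
  π1 = {{0,1},{2,4},{3},{5},{6}}
  π2 = {{0},{1},{2,4},{3},{5},{6}}
stable after 3 split(s): 6 block(s)
[3]={3}  [4]={2,4}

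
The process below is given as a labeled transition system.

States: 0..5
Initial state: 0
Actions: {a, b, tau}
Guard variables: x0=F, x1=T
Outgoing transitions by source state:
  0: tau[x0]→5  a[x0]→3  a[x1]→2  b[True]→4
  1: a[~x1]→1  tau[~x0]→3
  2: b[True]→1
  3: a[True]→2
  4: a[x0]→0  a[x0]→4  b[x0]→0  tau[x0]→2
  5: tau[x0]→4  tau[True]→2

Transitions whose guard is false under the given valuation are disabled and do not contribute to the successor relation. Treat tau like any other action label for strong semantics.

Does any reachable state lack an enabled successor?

Reachable = {0,1,2,3,4}
  0: a→2  b→4  [2 exit(s)]
  1: tau→3  [1 exit(s)]
  2: b→1  [1 exit(s)]
  3: a→2  [1 exit(s)]
  4: ∅  [STUCK]
trace reaching 4: b

Answer: DEADLOCK at state 4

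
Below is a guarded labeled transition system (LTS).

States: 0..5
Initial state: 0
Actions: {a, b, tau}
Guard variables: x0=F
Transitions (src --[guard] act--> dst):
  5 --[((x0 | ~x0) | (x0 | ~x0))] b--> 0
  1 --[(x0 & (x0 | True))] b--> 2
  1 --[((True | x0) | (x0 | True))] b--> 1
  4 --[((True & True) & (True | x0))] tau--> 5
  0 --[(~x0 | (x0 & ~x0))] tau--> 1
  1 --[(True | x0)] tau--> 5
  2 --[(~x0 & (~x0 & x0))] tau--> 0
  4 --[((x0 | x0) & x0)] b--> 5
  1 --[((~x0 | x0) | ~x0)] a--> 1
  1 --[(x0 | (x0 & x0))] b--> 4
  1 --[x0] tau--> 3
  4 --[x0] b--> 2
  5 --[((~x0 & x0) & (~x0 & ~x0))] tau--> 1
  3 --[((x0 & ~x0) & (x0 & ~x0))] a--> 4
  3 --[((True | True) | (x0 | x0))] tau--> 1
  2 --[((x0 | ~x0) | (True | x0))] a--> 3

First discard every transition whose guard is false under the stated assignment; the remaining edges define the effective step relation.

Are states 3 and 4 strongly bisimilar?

Bisimulation quotient by refinement:
  π0 = {{0,1,2,3,4,5}}
  π1 = {{0,3,4},{1},{2},{5}}
  π2 = {{0,3},{1},{2},{4},{5}}
stable after 3 split(s): 5 block(s)
[3]={0,3}  [4]={4}

Answer: NOT BISIMILAR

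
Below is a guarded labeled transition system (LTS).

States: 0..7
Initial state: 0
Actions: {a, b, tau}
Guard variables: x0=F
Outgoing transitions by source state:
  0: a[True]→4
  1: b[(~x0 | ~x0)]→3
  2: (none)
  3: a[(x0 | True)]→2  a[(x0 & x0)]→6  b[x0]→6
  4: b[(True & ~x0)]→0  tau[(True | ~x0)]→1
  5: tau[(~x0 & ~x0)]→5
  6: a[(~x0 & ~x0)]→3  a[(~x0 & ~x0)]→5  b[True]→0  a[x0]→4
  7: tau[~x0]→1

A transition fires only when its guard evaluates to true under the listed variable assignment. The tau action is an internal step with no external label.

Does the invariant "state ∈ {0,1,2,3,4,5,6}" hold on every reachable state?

Inv-set: {0,1,2,3,4,5,6}
Reachable = {0,1,2,3,4}
  0: safe
  1: safe
  2: safe
  3: safe
  4: safe

Answer: INVARIANT HOLDS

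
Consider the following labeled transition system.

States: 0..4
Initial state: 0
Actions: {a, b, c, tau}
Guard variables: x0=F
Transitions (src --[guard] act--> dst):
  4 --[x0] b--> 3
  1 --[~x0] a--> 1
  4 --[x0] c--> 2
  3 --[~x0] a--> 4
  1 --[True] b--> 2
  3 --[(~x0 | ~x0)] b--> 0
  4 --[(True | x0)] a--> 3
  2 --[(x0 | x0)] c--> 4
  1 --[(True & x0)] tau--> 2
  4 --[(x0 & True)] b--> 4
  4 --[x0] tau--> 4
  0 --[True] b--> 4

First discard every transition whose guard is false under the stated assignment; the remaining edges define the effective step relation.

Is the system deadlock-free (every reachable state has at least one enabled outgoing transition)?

Answer: DEADLOCK-FREE

Trace:
Reach set: {0,3,4}
  0: b→4  [deg 1]
  3: a→4  b→0  [deg 2]
  4: a→3  [deg 1]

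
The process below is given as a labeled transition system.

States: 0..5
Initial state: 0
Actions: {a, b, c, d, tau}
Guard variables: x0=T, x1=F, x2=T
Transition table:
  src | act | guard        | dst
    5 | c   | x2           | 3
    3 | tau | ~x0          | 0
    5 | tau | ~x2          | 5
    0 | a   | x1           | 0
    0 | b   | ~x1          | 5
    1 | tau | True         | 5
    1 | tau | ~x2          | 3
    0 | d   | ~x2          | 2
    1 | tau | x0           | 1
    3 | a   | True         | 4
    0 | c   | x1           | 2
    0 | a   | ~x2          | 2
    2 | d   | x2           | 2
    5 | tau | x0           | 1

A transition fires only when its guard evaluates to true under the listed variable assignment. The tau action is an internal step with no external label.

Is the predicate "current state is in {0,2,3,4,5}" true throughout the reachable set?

Safe = {0,2,3,4,5}
Reach set: {0,1,3,4,5}
  0: ok
  1: outside
  3: ok
  4: ok
  5: ok
reach 1 via b·tau — violates

Answer: INVARIANT VIOLATED at state 1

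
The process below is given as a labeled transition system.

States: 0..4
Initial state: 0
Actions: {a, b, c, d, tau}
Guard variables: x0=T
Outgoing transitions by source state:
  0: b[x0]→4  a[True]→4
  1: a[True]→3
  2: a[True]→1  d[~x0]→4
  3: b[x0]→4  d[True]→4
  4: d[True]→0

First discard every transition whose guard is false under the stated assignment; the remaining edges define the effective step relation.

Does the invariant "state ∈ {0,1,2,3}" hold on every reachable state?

Answer: INVARIANT VIOLATED at state 4

Analysis:
Safe = {0,1,2,3}
Reachable = {0,4}
  0: ✓
  4: VIOLATES
witness against invariant: b → 4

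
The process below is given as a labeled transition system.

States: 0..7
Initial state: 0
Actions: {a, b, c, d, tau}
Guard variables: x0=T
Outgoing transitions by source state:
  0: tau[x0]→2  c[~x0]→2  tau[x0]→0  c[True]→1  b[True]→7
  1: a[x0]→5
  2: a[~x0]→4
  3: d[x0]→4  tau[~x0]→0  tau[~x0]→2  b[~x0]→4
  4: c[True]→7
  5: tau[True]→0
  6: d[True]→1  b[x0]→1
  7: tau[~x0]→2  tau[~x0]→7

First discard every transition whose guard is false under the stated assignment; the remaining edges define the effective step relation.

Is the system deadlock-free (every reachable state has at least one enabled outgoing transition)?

Answer: DEADLOCK at state 2

Working:
Reachable = {0,1,2,5,7}
  0: b→7  c→1  tau→0  tau→2  [4 exit(s)]
  1: a→5  [1 exit(s)]
  2: ∅  [STUCK]
  5: tau→0  [1 exit(s)]
  7: ∅  [STUCK]
trace reaching 2: tau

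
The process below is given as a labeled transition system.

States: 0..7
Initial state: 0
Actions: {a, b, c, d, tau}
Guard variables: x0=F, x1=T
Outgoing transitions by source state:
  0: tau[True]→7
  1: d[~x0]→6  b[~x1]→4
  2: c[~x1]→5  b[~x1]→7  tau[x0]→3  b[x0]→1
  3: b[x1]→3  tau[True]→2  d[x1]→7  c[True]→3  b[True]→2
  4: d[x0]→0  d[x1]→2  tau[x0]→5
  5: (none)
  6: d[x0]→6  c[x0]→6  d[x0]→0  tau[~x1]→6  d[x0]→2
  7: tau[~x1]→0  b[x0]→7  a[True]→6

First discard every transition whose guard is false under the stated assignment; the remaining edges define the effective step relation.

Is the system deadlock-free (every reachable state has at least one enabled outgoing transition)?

Reach set: {0,6,7}
  0: tau→7  [1 out]
  6: ∅  [no exit]
  7: a→6  [1 out]
witness 6: tau·a

Answer: DEADLOCK at state 6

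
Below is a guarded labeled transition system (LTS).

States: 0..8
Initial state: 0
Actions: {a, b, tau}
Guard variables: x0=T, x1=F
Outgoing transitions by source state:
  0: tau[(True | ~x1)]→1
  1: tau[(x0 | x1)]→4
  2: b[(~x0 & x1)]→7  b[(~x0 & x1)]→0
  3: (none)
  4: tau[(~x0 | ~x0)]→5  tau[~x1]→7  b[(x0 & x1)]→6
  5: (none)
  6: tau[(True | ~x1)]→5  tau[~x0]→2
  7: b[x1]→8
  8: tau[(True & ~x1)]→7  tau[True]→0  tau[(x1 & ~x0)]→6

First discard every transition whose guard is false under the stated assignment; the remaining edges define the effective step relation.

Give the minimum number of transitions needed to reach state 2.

Layered search for 2:
  depth 0: {0}
  depth 1: {1}
  depth 2: {4}
  depth 3: {7}
2 never appears.

Answer: UNREACHABLE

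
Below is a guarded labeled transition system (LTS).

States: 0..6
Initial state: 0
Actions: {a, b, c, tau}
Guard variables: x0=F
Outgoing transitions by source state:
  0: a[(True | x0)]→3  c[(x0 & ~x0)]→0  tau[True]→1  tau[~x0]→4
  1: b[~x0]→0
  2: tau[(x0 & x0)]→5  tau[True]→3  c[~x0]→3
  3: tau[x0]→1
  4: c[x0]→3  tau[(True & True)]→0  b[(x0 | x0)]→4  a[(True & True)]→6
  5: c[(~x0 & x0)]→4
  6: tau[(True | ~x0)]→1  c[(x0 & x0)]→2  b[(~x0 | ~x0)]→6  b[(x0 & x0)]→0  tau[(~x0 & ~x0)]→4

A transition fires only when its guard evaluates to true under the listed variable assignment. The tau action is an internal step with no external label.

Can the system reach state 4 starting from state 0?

Answer: REACHABLE

Working:
After dropping false guards: 11 live edges.
Layer 0: {0}
Layer 1: {1,3,4}  now seen {0,1,3,4}
Layer 2: {6}  now seen {0,1,3,4,6}
Reachable = {0,1,3,4,6}
Path to 4: tau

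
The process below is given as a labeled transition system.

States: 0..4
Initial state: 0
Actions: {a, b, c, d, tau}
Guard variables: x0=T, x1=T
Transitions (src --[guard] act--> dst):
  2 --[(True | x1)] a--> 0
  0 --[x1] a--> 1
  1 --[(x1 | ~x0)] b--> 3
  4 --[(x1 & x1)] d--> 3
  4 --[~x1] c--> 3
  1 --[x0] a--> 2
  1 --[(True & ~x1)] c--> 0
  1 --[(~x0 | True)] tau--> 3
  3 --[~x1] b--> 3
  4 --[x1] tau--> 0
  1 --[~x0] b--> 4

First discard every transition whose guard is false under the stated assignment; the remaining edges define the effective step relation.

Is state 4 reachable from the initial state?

7 transition(s) survive guard evaluation.
depth 0: {0}
depth 1: {1}  cumulative {0,1}
depth 2: {2,3}  cumulative {0,1,2,3}
Reachable = {0,1,2,3}

Answer: UNREACHABLE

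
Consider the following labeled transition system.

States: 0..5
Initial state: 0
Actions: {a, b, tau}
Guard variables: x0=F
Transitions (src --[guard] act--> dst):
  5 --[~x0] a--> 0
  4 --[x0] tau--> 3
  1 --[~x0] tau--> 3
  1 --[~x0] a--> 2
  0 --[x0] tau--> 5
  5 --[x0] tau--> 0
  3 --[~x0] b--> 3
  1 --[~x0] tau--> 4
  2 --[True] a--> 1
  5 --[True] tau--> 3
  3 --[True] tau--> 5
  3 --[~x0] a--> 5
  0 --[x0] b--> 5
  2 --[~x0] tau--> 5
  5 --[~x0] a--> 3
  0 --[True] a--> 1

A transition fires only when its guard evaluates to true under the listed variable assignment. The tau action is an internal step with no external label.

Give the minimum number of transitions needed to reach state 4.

Breadth-first toward 4:
  depth 0: {0}
  depth 1: {1}
  depth 2: {2,3,4}
4 enters at depth 2; path a·tau

Answer: 2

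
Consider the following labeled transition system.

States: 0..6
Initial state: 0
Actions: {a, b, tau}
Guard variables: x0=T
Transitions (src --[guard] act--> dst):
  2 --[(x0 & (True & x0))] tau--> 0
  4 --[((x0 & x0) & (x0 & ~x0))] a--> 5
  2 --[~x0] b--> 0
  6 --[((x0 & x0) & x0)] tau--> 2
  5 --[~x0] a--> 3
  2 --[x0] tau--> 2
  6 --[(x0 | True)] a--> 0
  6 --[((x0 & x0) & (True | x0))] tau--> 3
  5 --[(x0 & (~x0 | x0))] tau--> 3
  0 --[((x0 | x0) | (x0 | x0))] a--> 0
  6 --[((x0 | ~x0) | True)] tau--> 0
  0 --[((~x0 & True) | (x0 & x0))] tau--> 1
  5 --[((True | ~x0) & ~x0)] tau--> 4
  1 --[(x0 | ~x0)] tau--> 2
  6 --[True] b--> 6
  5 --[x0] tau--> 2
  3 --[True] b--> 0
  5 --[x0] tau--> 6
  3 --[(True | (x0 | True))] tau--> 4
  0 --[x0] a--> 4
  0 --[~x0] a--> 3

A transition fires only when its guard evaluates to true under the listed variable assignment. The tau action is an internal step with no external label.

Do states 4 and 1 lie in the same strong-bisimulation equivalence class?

Refine partition for ~:
  π0 = {{0,1,2,3,4,5,6}}
  π1 = {{0},{1,2,5},{3},{4},{6}}
  π2 = {{0},{1},{2},{3},{4},{5},{6}}
7 equivalence class(es) (converged in 3)
4∈{4}, 1∈{1}

Answer: NOT BISIMILAR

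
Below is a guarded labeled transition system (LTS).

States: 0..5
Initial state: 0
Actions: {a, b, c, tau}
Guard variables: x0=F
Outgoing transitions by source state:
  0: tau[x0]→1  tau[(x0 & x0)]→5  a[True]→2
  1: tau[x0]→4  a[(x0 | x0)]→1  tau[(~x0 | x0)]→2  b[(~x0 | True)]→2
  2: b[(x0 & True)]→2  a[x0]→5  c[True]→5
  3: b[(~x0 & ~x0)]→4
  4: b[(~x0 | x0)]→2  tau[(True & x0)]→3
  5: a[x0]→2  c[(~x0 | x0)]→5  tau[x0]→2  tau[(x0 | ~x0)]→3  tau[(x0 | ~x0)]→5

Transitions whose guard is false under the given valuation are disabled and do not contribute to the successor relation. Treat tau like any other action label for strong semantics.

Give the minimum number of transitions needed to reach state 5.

Answer: 2

Working:
BFS to 5:
  depth 0: {0}
  depth 1: {2}
  depth 2: {5}
depth(5)=2, e.g. a·c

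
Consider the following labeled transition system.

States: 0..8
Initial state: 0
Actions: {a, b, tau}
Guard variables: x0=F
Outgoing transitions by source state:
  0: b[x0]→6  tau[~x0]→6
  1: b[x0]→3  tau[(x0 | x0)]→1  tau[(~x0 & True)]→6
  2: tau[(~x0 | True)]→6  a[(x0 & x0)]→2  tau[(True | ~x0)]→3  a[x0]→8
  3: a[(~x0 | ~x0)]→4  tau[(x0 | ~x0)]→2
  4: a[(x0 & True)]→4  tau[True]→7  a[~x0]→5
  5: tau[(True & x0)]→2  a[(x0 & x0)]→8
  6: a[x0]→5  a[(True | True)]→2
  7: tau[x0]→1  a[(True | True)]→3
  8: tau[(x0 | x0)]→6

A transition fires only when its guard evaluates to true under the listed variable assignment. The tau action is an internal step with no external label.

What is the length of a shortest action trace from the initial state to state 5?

Layered search for 5:
  depth 0: {0}
  depth 1: {6}
  depth 2: {2}
  depth 3: {3}
  depth 4: {4}
  depth 5: {5,7}
depth(5)=5, e.g. tau·a·tau·a·a

Answer: 5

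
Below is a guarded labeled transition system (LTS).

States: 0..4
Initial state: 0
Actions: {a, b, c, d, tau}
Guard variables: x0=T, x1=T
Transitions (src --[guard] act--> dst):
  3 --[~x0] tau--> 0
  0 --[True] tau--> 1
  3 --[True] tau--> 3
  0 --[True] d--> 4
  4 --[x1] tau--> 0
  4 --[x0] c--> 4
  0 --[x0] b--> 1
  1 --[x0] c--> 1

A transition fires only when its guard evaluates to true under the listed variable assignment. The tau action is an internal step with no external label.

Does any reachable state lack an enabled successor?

Reachable = {0,1,4}
  0: b→1  d→4  tau→1  [3 exit(s)]
  1: c→1  [1 exit(s)]
  4: c→4  tau→0  [2 exit(s)]

Answer: DEADLOCK-FREE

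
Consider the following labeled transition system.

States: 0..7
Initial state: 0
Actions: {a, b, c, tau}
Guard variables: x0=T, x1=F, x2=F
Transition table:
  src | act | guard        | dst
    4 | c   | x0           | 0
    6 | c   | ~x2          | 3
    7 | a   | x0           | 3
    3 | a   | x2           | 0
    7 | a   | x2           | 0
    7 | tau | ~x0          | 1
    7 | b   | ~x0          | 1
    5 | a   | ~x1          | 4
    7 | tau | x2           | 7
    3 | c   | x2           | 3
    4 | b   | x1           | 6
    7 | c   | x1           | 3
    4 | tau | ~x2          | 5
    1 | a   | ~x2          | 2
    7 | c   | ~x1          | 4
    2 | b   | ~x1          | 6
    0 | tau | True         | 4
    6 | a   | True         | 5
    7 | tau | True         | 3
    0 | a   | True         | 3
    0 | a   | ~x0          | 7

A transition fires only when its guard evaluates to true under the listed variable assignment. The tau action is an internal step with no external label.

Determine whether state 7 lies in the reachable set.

After dropping false guards: 12 live edges.
L0 = {0}
L1 = {3,4}  now seen {0,3,4}
L2 = {5}  now seen {0,3,4,5}
Reach set: {0,3,4,5}

Answer: UNREACHABLE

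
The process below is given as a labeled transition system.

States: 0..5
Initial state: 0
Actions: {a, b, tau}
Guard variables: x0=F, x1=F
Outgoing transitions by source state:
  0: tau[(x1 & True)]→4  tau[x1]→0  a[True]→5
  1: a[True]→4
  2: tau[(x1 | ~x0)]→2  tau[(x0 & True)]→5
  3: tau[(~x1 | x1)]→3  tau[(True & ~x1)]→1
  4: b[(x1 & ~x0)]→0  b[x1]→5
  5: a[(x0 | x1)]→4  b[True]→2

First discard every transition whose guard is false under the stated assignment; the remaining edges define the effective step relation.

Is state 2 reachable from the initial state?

After dropping false guards: 6 live edges.
L0 = {0}
L1 = {5}  total {0,5}
L2 = {2}  total {0,2,5}
R = {0,2,5}
witness 2: a·b

Answer: REACHABLE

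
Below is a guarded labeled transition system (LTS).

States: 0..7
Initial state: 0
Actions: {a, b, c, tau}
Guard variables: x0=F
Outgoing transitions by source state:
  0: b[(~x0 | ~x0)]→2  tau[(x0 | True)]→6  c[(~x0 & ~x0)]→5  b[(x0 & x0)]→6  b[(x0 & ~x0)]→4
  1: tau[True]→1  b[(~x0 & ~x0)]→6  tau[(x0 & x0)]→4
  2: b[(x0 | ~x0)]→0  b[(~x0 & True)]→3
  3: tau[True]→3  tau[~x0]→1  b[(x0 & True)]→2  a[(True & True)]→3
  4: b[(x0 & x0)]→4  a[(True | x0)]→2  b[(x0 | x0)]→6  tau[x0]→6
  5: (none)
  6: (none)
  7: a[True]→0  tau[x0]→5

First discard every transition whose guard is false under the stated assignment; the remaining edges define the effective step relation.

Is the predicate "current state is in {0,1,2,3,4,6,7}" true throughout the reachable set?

Safe = {0,1,2,3,4,6,7}
Reach set: {0,1,2,3,5,6}
  0: ok
  1: ok
  2: ok
  3: ok
  5: ✗ unsafe
  6: ok
counterexample path to 5: c

Answer: INVARIANT VIOLATED at state 5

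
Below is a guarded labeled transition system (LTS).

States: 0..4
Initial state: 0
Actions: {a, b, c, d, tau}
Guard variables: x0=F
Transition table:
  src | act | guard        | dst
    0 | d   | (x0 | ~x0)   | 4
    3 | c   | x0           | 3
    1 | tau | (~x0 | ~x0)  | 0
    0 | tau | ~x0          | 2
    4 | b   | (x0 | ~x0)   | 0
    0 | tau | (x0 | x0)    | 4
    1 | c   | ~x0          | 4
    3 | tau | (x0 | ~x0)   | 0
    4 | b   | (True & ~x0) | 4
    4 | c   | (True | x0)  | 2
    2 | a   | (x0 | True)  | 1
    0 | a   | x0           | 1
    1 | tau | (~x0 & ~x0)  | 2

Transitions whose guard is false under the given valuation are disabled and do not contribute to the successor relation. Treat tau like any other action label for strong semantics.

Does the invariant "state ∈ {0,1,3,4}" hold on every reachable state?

Safe = {0,1,3,4}
Reach set: {0,1,2,4}
  0: ✓
  1: ✓
  2: ✗ unsafe
  4: ✓
witness against invariant: tau → 2

Answer: INVARIANT VIOLATED at state 2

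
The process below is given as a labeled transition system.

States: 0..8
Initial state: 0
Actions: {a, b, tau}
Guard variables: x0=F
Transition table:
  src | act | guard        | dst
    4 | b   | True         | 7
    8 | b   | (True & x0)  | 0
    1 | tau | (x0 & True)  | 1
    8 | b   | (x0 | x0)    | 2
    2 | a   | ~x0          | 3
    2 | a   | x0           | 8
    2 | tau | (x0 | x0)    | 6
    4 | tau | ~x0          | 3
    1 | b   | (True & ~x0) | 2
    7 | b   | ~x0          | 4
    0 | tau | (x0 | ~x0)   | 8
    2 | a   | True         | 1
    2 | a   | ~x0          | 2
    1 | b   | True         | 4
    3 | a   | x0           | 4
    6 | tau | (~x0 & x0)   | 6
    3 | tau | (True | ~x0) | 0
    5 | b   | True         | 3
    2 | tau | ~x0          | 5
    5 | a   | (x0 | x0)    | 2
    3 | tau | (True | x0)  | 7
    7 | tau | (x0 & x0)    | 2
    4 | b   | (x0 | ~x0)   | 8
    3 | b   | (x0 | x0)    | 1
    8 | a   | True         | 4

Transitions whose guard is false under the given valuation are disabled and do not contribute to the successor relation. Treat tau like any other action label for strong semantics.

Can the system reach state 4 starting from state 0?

After dropping false guards: 15 live edges.
L0 = {0}
L1 = {8}  now seen {0,8}
L2 = {4}  now seen {0,4,8}
L3 = {3,7}  now seen {0,3,4,7,8}
Reachable = {0,3,4,7,8}
witness 4: tau·a

Answer: REACHABLE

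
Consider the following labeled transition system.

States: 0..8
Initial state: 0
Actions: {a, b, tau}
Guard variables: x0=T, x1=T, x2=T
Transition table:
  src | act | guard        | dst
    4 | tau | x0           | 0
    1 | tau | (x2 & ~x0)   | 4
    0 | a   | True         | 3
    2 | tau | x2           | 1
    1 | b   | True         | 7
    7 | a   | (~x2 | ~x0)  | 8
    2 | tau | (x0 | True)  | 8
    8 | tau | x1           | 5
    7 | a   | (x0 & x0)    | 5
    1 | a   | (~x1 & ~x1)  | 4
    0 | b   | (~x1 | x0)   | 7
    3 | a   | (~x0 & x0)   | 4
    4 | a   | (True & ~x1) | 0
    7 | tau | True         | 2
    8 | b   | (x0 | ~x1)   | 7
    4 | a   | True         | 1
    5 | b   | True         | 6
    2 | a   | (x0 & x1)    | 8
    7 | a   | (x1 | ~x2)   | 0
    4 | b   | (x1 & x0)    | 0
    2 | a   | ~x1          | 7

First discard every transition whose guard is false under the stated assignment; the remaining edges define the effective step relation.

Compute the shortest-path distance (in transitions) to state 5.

Answer: 2

Working:
Layered search for 5:
  depth 0: {0}
  depth 1: {3,7}
  depth 2: {2,5}
5 enters at depth 2; path b·a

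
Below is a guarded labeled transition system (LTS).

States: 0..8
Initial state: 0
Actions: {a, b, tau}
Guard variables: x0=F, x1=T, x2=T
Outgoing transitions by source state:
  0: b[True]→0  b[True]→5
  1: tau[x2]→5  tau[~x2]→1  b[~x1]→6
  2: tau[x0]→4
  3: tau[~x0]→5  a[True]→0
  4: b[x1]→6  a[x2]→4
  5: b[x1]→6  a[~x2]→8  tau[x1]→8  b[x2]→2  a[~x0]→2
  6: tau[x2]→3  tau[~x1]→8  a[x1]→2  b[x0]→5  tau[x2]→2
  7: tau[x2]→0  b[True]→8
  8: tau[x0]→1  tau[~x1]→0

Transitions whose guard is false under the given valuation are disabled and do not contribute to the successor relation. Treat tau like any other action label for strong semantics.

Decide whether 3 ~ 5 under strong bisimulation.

Bisimulation quotient by refinement:
  round 0: {{0,1,2,3,4,5,6,7,8}}
  round 1: {{0},{1},{2,8},{3,6},{4},{5},{7}}
  round 2: {{0},{1},{2,8},{3},{4},{5},{6},{7}}
8 equivalence class(es) (converged in 3)
class of 3: {3}; class of 5: {5}

Answer: NOT BISIMILAR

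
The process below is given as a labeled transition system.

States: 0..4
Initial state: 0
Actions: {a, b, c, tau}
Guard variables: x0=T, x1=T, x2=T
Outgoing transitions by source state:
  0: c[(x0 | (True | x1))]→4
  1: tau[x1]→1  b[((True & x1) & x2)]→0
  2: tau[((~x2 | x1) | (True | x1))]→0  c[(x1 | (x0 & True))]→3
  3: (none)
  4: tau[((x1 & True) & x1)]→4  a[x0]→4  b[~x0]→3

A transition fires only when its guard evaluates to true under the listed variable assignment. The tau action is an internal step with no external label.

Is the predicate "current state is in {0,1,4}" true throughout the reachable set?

Answer: INVARIANT HOLDS

Analysis:
Safe = {0,1,4}
R = {0,4}
  0: ok
  4: ok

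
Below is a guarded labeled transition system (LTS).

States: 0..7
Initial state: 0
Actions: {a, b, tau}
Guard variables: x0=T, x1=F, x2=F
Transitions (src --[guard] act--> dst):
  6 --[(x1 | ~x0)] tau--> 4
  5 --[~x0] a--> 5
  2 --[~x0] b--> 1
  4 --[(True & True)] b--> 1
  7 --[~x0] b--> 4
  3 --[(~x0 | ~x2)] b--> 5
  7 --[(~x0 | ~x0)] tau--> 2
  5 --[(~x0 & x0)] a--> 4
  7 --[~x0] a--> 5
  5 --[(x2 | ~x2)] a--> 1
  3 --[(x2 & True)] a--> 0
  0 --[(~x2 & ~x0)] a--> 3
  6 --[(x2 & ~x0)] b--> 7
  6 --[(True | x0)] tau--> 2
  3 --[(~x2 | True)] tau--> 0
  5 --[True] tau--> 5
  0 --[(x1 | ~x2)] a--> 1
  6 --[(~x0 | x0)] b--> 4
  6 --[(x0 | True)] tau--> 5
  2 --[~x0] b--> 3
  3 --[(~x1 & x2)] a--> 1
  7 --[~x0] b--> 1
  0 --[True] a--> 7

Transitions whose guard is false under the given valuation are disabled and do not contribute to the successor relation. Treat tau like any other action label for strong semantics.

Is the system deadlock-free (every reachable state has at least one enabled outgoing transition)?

R = {0,1,7}
  0: a→1  a→7  [2 exit(s)]
  1: ∅  [STUCK]
  7: ∅  [STUCK]
trace reaching 1: a

Answer: DEADLOCK at state 1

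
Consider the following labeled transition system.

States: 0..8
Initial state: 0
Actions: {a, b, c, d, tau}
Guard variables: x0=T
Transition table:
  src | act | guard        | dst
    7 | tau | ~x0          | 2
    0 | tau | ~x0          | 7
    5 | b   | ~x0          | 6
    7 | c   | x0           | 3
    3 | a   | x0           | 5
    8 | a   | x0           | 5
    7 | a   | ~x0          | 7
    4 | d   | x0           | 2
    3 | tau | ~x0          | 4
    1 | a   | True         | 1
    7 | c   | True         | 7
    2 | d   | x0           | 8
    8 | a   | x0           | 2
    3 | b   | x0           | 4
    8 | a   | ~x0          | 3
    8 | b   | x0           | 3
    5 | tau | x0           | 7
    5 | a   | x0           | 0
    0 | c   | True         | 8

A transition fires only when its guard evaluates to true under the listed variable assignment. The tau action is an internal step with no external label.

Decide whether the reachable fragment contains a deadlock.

Reach set: {0,2,3,4,5,7,8}
  0: c→8  [1 exit(s)]
  2: d→8  [1 exit(s)]
  3: a→5  b→4  [2 exit(s)]
  4: d→2  [1 exit(s)]
  5: a→0  tau→7  [2 exit(s)]
  7: c→3  c→7  [2 exit(s)]
  8: a→2  a→5  b→3  [3 exit(s)]

Answer: DEADLOCK-FREE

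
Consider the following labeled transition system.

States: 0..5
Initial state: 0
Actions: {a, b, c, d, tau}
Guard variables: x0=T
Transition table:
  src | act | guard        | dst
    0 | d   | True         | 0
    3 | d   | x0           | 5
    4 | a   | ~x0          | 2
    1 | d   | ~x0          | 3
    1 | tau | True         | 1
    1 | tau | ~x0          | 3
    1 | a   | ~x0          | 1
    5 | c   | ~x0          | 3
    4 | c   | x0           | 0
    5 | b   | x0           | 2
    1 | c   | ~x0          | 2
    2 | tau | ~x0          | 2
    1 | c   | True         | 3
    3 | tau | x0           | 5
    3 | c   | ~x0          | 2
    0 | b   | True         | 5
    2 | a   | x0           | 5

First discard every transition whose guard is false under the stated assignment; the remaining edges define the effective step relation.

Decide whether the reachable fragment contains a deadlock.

Reachable = {0,2,5}
  0: b→5  d→0  [2 exit(s)]
  2: a→5  [1 exit(s)]
  5: b→2  [1 exit(s)]

Answer: DEADLOCK-FREE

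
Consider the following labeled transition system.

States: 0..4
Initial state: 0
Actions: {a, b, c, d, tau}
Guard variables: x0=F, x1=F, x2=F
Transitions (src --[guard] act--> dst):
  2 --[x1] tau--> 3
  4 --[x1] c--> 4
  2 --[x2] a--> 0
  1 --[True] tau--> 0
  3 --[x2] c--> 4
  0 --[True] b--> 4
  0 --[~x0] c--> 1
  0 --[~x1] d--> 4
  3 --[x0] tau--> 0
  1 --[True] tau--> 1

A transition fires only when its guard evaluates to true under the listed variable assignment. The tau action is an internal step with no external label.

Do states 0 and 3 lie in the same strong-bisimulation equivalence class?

Bisimulation quotient by refinement:
  π0 = {{0,1,2,3,4}}
  π1 = {{0},{1},{2,3,4}}
stable after 2 split(s): 3 block(s)
[0]={0}  [3]={2,3,4}

Answer: NOT BISIMILAR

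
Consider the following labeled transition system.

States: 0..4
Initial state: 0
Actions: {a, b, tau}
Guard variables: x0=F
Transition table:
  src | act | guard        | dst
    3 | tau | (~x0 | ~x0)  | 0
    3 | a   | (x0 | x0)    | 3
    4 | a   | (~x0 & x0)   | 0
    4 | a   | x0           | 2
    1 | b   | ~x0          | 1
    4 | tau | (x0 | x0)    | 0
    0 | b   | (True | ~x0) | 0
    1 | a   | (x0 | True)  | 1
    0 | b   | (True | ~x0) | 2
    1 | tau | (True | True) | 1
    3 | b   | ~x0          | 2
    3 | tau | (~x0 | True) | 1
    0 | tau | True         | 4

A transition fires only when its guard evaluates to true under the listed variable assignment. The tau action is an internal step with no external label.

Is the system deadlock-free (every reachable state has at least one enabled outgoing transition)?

Answer: DEADLOCK at state 2

Analysis:
R = {0,2,4}
  0: b→0  b→2  tau→4  [3 out]
  2: ∅  [STUCK]
  4: ∅  [STUCK]
trace reaching 2: b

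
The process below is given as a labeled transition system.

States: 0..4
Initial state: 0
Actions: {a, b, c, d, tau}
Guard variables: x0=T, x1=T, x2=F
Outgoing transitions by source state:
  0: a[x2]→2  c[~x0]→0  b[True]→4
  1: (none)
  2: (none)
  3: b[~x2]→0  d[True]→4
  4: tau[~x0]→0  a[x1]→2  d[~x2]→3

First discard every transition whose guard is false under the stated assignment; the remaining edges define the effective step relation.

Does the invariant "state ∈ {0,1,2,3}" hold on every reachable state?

Answer: INVARIANT VIOLATED at state 4

Analysis:
Allowed set {0,1,2,3}
Reachable = {0,2,3,4}
  0: safe
  2: safe
  3: safe
  4: VIOLATES
reach 4 via b — violates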